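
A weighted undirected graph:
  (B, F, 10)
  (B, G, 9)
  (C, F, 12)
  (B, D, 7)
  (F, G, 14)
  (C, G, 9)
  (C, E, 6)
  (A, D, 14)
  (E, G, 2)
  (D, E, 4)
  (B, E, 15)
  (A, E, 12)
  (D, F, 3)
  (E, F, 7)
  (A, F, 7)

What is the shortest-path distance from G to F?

Comparing a few candidate routes:
G -> B -> F: 9 + 10 = 19
G -> E -> C -> F: 2 + 6 + 12 = 20
G -> F: 14
G -> E -> D -> F: 2 + 4 + 3 = 9
G -> E -> F: 2 + 7 = 9
G -> B -> D -> F: 9 + 7 + 3 = 19
Best route has total 9.

9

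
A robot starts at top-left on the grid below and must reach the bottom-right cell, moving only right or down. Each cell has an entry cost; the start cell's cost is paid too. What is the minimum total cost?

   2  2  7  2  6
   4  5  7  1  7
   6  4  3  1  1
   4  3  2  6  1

Path [0,0]→[0,1]→[0,2]→[0,3]→[1,3]→[2,3]→[2,4]→[3,4]: 2 + 2 + 7 + 2 + 1 + 1 + 1 + 1 = 17.
(Top row then right column would cost 28.)

17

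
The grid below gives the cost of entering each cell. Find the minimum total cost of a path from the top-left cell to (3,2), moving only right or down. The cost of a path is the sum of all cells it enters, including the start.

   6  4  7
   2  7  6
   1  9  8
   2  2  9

22

Best path: r0c0 -> r1c0 -> r2c0 -> r3c0 -> r3c1 -> r3c2
Cost: 6 + 2 + 1 + 2 + 2 + 9 = 22
(Top row then right column would cost 40.)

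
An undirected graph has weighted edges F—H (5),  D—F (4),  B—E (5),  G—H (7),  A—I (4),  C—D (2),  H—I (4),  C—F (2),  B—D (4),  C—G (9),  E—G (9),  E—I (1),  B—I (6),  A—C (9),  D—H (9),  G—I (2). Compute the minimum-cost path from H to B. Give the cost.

10

Some routes from H to B:
H→F→D→B: 5 + 4 + 4 = 13
H→I→B: 4 + 6 = 10
H→D→B: 9 + 4 = 13
H→F→C→D→B: 5 + 2 + 2 + 4 = 13
H→I→E→B: 4 + 1 + 5 = 10
Shortest: 10.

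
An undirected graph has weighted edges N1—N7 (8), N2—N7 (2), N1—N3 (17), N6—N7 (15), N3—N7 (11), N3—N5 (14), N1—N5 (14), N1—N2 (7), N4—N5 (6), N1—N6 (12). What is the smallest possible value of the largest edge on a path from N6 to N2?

12

A few of the N6→N2 routes:
N6 → N7 → N1 → N2: max(15, 8, 7) = 15
N6 → N1 → N2: max(12, 7) = 12
N6 → N7 → N3 → N5 → N1 → N2: max(15, 11, 14, 14, 7) = 15
N6 → N1 → N5 → N3 → N7 → N2: max(12, 14, 14, 11, 2) = 14
N6 → N1 → N7 → N2: max(12, 8, 2) = 12
N6 → N7 → N2: max(15, 2) = 15
Best route has worst link 12.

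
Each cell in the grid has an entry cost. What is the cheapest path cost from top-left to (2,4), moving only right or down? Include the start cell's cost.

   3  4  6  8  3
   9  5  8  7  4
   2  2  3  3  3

23

One optimal route is r0c0 → r0c1 → r1c1 → r2c1 → r2c2 → r2c3 → r2c4.
Its cost is 3 + 4 + 5 + 2 + 3 + 3 + 3 = 23.
For comparison, the top-then-right route costs 31.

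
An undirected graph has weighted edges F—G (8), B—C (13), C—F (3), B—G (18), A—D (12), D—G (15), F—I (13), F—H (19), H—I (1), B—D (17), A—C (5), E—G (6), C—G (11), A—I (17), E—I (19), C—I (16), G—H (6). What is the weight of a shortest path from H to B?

24

A few of the H→B routes:
H-I-F-C-B: 1 + 13 + 3 + 13 = 30
H-G-C-B: 6 + 11 + 13 = 30
H-G-B: 6 + 18 = 24
H-I-C-B: 1 + 16 + 13 = 30
H-F-C-B: 19 + 3 + 13 = 35
H-G-F-C-B: 6 + 8 + 3 + 13 = 30
Shortest: 24.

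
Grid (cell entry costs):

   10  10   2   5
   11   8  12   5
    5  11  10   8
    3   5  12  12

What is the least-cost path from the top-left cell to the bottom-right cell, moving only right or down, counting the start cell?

Path r0c0→r0c1→r0c2→r0c3→r1c3→r2c3→r3c3: 10 + 10 + 2 + 5 + 5 + 8 + 12 = 52.

52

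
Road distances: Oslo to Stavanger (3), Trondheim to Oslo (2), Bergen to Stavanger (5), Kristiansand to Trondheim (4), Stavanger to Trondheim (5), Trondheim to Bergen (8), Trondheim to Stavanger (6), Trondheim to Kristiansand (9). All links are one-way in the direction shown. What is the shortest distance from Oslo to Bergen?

Routes from Oslo to Bergen:
Oslo - Stavanger - Trondheim - Bergen: 3 + 5 + 8 = 16
Shortest: 16.

16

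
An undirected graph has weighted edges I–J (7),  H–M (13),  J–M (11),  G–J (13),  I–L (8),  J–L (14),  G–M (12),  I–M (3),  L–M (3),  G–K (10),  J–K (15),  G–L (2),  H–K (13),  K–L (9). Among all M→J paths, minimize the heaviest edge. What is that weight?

A few of the M→J routes:
M -> G -> L -> I -> J: max(12, 2, 8, 7) = 12
M -> L -> I -> J: max(3, 8, 7) = 8
M -> J: max(11) = 11
M -> I -> J: max(3, 7) = 7
The minimum achievable maximum is 7.

7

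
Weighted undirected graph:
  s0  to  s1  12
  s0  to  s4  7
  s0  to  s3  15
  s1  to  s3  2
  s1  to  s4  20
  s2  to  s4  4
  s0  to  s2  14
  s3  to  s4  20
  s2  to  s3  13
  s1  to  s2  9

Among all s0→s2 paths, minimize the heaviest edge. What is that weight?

Comparing a few candidate routes:
s0 -> s4 -> s2: max(7, 4) = 7
s0 -> s1 -> s2: max(12, 9) = 12
s0 -> s1 -> s3 -> s2: max(12, 2, 13) = 13
Smallest bottleneck: 7.

7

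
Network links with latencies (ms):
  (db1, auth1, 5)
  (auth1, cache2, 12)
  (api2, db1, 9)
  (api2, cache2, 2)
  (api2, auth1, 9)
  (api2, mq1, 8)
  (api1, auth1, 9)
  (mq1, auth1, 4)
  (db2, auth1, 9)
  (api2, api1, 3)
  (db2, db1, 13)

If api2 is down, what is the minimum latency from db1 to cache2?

Paths from db1 to cache2 avoiding api2:
db1→auth1→cache2: 5 + 12 = 17
db1→db2→auth1→cache2: 13 + 9 + 12 = 34
The minimum is 17 ms.

17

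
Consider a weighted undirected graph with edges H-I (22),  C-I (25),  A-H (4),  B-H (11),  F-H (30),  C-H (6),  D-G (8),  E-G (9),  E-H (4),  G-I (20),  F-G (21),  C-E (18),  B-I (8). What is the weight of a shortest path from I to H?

Checking several routes:
I→H: 22
I→C→H: 25 + 6 = 31
I→B→H: 8 + 11 = 19
Best route has total 19.

19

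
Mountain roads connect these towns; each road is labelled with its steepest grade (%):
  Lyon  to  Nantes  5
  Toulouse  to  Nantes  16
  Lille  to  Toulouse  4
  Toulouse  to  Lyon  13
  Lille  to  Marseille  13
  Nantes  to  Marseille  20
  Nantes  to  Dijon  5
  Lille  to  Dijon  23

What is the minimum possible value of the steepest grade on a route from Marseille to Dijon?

Some routes from Marseille to Dijon:
Marseille - Nantes - Dijon: max(20, 5) = 20
Marseille - Lille - Toulouse - Lyon - Nantes - Dijon: max(13, 4, 13, 5, 5) = 13
Marseille - Lille - Toulouse - Nantes - Dijon: max(13, 4, 16, 5) = 16
The minimum achievable maximum is 13%.

13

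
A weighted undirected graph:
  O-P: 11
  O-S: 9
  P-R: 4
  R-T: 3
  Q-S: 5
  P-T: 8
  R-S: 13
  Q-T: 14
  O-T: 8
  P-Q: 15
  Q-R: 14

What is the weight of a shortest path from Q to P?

Some routes from Q to P:
Q - T - R - P: 14 + 3 + 4 = 21
Q - S - R - P: 5 + 13 + 4 = 22
Q - S - O - P: 5 + 9 + 11 = 25
Q - T - P: 14 + 8 = 22
Q - P: 15
Q - R - P: 14 + 4 = 18
The minimum is 15.

15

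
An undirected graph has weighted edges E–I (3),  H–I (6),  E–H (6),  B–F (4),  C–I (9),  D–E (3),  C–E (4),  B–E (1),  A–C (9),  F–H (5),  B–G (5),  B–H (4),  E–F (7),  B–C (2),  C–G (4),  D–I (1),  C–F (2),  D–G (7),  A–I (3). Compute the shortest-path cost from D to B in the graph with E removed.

11

Some routes from D to B avoiding E:
D-G-C-B: 7 + 4 + 2 = 13
D-G-B: 7 + 5 = 12
D-I-C-B: 1 + 9 + 2 = 12
D-I-H-B: 1 + 6 + 4 = 11
The minimum is 11.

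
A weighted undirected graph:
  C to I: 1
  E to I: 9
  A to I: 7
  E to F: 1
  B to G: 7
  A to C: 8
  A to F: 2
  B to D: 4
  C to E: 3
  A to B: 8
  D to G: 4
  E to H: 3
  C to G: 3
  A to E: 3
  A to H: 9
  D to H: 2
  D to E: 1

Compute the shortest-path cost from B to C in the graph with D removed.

10

Checking several routes:
B → A → F → E → C: 8 + 2 + 1 + 3 = 14
B → A → I → C: 8 + 7 + 1 = 16
B → G → C: 7 + 3 = 10
B → A → E → C: 8 + 3 + 3 = 14
B → A → C: 8 + 8 = 16
Best route has total 10.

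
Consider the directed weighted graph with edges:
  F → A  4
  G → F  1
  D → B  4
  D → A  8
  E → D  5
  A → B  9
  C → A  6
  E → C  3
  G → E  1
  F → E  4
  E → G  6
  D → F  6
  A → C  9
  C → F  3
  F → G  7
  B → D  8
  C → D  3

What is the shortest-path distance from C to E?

Routes from C to E:
C → A → B → D → F → E: 6 + 9 + 8 + 6 + 4 = 33
C → A → B → D → F → G → E: 6 + 9 + 8 + 6 + 7 + 1 = 37
C → F → E: 3 + 4 = 7
C → D → F → E: 3 + 6 + 4 = 13
C → D → F → G → E: 3 + 6 + 7 + 1 = 17
C → F → G → E: 3 + 7 + 1 = 11
Shortest: 7.

7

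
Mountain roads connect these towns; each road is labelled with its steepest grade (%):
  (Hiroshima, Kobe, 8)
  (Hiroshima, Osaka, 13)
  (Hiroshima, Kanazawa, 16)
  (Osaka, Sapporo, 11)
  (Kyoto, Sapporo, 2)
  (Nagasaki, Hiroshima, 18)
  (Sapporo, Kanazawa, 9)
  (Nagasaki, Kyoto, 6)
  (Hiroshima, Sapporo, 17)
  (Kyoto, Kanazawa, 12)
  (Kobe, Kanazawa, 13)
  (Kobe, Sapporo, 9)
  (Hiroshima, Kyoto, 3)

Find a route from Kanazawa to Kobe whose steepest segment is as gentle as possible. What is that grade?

Checking several routes:
Kanazawa -> Sapporo -> Kobe: max(9, 9) = 9
Kanazawa -> Sapporo -> Kyoto -> Hiroshima -> Kobe: max(9, 2, 3, 8) = 9
Kanazawa -> Kyoto -> Sapporo -> Kobe: max(12, 2, 9) = 12
Best route has worst link 9%.

9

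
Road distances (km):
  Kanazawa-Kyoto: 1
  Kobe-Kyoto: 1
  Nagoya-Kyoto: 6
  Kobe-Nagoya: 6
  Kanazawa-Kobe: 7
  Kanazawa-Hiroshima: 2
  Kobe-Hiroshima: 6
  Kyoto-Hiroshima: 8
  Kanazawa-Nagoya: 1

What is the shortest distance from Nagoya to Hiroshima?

Comparing a few candidate routes:
Nagoya-Kyoto-Kanazawa-Hiroshima: 6 + 1 + 2 = 9
Nagoya-Kanazawa-Hiroshima: 1 + 2 = 3
Nagoya-Kanazawa-Kyoto-Kobe-Hiroshima: 1 + 1 + 1 + 6 = 9
Best route has total 3 km.

3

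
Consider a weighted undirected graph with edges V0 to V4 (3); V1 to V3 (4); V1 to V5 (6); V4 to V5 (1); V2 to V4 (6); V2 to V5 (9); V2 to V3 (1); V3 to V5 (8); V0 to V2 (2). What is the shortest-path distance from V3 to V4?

A few of the V3→V4 routes:
V3-V5-V4: 8 + 1 = 9
V3-V2-V5-V4: 1 + 9 + 1 = 11
V3-V2-V4: 1 + 6 = 7
V3-V1-V5-V4: 4 + 6 + 1 = 11
V3-V2-V0-V4: 1 + 2 + 3 = 6
Best route has total 6.

6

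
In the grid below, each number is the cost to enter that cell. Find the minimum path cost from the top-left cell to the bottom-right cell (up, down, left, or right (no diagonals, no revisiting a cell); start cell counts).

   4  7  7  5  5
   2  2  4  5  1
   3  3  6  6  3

Take r0c0 -> r1c0 -> r1c1 -> r1c2 -> r1c3 -> r1c4 -> r2c4 for a total of 4 + 2 + 2 + 4 + 5 + 1 + 3 = 21.

21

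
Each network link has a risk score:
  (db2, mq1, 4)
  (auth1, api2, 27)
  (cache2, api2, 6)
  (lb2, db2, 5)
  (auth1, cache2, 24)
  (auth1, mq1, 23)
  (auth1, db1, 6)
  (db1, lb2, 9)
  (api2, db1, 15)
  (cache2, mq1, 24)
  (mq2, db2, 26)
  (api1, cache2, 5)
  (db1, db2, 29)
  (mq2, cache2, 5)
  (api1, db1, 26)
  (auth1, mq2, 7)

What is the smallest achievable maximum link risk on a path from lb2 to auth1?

9

Some routes from lb2 to auth1:
lb2 -> db2 -> mq1 -> cache2 -> auth1: max(5, 4, 24, 24) = 24
lb2 -> db1 -> auth1: max(9, 6) = 9
lb2 -> db1 -> api2 -> cache2 -> mq2 -> auth1: max(9, 15, 6, 5, 7) = 15
lb2 -> db1 -> api2 -> cache2 -> mq1 -> auth1: max(9, 15, 6, 24, 23) = 24
lb2 -> db1 -> api2 -> cache2 -> auth1: max(9, 15, 6, 24) = 24
lb2 -> db2 -> mq1 -> auth1: max(5, 4, 23) = 23
The minimum achievable maximum is 9.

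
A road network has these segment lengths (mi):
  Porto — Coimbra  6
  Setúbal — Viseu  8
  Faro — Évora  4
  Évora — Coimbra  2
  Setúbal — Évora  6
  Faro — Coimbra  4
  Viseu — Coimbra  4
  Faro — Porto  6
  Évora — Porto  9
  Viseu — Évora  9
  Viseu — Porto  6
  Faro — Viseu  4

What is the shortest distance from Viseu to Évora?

6

Checking several routes:
Viseu-Évora: 9
Viseu-Faro-Coimbra-Évora: 4 + 4 + 2 = 10
Viseu-Coimbra-Faro-Évora: 4 + 4 + 4 = 12
Viseu-Faro-Évora: 4 + 4 = 8
Viseu-Coimbra-Évora: 4 + 2 = 6
Shortest: 6 mi.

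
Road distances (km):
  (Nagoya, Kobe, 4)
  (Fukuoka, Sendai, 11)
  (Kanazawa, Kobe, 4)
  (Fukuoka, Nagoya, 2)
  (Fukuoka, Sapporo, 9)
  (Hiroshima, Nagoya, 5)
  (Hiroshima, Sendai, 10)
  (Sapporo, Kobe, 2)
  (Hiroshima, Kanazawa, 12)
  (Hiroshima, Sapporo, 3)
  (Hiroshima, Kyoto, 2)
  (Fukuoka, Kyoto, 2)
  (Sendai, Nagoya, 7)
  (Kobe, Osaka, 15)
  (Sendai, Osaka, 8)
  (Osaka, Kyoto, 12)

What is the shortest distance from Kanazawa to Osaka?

19

Some routes from Kanazawa to Osaka:
Kanazawa → Kobe → Osaka: 4 + 15 = 19
Kanazawa → Kobe → Nagoya → Sendai → Osaka: 4 + 4 + 7 + 8 = 23
Kanazawa → Kobe → Sapporo → Hiroshima → Kyoto → Osaka: 4 + 2 + 3 + 2 + 12 = 23
Best route has total 19 km.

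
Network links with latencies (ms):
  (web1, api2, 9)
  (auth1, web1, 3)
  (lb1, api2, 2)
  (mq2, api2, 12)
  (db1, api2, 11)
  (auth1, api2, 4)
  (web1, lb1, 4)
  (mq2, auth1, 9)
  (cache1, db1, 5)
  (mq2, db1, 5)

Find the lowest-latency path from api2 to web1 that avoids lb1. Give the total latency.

Comparing a few candidate routes:
api2-web1: 9
api2-mq2-auth1-web1: 12 + 9 + 3 = 24
api2-auth1-web1: 4 + 3 = 7
The minimum is 7 ms.

7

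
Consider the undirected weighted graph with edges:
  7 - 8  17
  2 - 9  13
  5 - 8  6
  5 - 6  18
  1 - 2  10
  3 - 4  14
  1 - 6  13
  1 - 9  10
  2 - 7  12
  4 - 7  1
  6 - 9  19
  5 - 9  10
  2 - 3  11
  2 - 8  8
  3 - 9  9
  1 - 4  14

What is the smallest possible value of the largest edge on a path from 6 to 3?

Checking several routes:
6 - 1 - 9 - 5 - 8 - 2 - 3: max(13, 10, 10, 6, 8, 11) = 13
6 - 1 - 2 - 3: max(13, 10, 11) = 13
6 - 1 - 2 - 8 - 5 - 9 - 3: max(13, 10, 8, 6, 10, 9) = 13
6 - 1 - 2 - 9 - 3: max(13, 10, 13, 9) = 13
Smallest bottleneck: 13.

13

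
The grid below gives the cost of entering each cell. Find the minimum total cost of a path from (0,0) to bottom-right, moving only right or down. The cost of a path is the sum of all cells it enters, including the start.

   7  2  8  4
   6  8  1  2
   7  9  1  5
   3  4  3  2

One optimal route is (0,0)→(0,1)→(0,2)→(1,2)→(2,2)→(3,2)→(3,3).
Its cost is 7 + 2 + 8 + 1 + 1 + 3 + 2 = 24.

24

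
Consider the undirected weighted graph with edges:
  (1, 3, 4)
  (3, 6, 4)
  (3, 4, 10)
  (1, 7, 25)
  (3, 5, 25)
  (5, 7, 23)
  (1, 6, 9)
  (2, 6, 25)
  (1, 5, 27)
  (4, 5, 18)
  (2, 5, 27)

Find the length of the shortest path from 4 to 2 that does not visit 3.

45

Candidate routes:
4→5→2: 18 + 27 = 45
4→5→7→1→6→2: 18 + 23 + 25 + 9 + 25 = 100
4→5→1→6→2: 18 + 27 + 9 + 25 = 79
Shortest: 45.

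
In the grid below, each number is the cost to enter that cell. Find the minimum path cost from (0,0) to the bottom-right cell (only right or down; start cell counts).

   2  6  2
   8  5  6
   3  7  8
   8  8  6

Take (0,0)→(0,1)→(0,2)→(1,2)→(2,2)→(3,2) for a total of 2 + 6 + 2 + 6 + 8 + 6 = 30.

30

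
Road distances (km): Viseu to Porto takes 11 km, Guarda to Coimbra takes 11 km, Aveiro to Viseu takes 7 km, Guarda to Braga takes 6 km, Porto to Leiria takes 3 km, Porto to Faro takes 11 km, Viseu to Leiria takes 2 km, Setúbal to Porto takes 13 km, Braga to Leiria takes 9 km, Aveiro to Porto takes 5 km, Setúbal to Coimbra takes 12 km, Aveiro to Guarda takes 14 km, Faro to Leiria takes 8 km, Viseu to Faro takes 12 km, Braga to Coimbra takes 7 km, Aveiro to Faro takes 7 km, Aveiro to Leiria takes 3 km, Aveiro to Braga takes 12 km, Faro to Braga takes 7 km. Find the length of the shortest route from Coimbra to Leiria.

Some routes from Coimbra to Leiria:
Coimbra-Braga-Faro-Leiria: 7 + 7 + 8 = 22
Coimbra-Braga-Aveiro-Leiria: 7 + 12 + 3 = 22
Coimbra-Braga-Leiria: 7 + 9 = 16
The minimum is 16 km.

16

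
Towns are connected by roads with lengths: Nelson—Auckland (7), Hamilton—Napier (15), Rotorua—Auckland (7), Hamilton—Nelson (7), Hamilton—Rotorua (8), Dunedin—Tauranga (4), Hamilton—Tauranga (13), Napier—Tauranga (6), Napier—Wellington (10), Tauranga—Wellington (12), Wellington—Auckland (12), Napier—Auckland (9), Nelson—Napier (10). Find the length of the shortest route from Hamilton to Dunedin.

Some routes from Hamilton to Dunedin:
Hamilton→Nelson→Auckland→Napier→Tauranga→Dunedin: 7 + 7 + 9 + 6 + 4 = 33
Hamilton→Napier→Tauranga→Dunedin: 15 + 6 + 4 = 25
Hamilton→Nelson→Napier→Tauranga→Dunedin: 7 + 10 + 6 + 4 = 27
Hamilton→Napier→Wellington→Tauranga→Dunedin: 15 + 10 + 12 + 4 = 41
Hamilton→Rotorua→Auckland→Napier→Tauranga→Dunedin: 8 + 7 + 9 + 6 + 4 = 34
Hamilton→Tauranga→Dunedin: 13 + 4 = 17
Best route has total 17.

17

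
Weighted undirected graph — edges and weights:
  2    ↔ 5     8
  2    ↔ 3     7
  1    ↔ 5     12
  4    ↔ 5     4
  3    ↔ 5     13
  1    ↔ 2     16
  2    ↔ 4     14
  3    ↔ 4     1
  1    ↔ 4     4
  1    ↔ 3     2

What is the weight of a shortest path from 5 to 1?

7

Some routes from 5 to 1:
5 -> 4 -> 3 -> 1: 4 + 1 + 2 = 7
5 -> 2 -> 3 -> 1: 8 + 7 + 2 = 17
5 -> 3 -> 1: 13 + 2 = 15
5 -> 1: 12
5 -> 4 -> 1: 4 + 4 = 8
The minimum is 7.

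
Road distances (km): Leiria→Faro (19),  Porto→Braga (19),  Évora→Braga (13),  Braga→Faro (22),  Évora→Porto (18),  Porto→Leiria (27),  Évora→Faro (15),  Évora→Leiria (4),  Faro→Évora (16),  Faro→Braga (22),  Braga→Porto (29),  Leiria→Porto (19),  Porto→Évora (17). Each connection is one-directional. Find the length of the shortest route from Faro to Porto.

Candidate routes:
Faro → Évora → Braga → Porto: 16 + 13 + 29 = 58
Faro → Braga → Porto: 22 + 29 = 51
Faro → Évora → Leiria → Porto: 16 + 4 + 19 = 39
Faro → Évora → Porto: 16 + 18 = 34
Shortest: 34 km.

34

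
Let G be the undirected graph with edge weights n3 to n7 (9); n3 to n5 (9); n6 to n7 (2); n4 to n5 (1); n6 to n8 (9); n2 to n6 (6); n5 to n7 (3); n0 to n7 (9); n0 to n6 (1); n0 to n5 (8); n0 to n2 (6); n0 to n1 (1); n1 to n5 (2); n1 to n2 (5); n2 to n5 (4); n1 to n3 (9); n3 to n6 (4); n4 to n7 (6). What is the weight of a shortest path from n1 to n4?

Some routes from n1 to n4:
n1 → n2 → n5 → n4: 5 + 4 + 1 = 10
n1 → n0 → n6 → n7 → n4: 1 + 1 + 2 + 6 = 10
n1 → n5 → n4: 2 + 1 = 3
n1 → n0 → n5 → n4: 1 + 8 + 1 = 10
n1 → n0 → n6 → n7 → n5 → n4: 1 + 1 + 2 + 3 + 1 = 8
Best route has total 3.

3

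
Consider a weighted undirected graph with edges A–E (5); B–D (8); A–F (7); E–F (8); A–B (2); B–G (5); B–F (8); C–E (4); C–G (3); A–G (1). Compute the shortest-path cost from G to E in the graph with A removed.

Routes from G to E avoiding A:
G → B → F → E: 5 + 8 + 8 = 21
G → C → E: 3 + 4 = 7
Best route has total 7.

7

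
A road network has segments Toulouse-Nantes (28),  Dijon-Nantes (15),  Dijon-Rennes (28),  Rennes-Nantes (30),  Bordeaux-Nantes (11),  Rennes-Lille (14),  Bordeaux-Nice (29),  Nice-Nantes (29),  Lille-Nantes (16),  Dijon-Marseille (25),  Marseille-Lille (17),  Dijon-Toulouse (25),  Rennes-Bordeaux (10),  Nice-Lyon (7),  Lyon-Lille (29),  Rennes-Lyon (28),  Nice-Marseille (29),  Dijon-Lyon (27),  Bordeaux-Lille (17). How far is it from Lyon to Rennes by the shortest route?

28

Some routes from Lyon to Rennes:
Lyon→Rennes: 28
Lyon→Nice→Bordeaux→Rennes: 7 + 29 + 10 = 46
Lyon→Lille→Rennes: 29 + 14 = 43
Best route has total 28.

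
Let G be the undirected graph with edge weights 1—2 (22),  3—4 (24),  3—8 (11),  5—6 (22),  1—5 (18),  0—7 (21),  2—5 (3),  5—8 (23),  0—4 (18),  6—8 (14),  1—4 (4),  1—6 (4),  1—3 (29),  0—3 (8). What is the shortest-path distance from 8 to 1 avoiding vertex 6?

Some routes from 8 to 1 avoiding 6:
8 -> 3 -> 0 -> 4 -> 1: 11 + 8 + 18 + 4 = 41
8 -> 5 -> 1: 23 + 18 = 41
8 -> 3 -> 4 -> 1: 11 + 24 + 4 = 39
8 -> 3 -> 1: 11 + 29 = 40
Shortest: 39.

39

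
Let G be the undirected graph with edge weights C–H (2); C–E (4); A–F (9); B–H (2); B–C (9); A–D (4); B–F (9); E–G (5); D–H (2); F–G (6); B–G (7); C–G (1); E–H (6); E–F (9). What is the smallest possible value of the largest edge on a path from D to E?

4

A few of the D→E routes:
D → H → B → G → E: max(2, 2, 7, 5) = 7
D → H → E: max(2, 6) = 6
D → H → B → G → C → E: max(2, 2, 7, 1, 4) = 7
D → H → C → G → E: max(2, 2, 1, 5) = 5
D → H → C → E: max(2, 2, 4) = 4
Smallest bottleneck: 4.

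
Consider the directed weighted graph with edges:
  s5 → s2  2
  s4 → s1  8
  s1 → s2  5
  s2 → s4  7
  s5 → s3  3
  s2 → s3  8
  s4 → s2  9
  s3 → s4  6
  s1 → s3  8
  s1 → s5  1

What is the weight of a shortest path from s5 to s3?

3

Routes from s5 to s3:
s5 → s2 → s3: 2 + 8 = 10
s5 → s3: 3
s5 → s2 → s4 → s1 → s3: 2 + 7 + 8 + 8 = 25
Shortest: 3.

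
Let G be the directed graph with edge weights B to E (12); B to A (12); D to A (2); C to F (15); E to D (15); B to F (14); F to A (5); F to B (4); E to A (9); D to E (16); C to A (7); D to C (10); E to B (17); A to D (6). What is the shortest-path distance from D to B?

29

Routes from D to B:
D→E→B: 16 + 17 = 33
D→C→F→B: 10 + 15 + 4 = 29
The minimum is 29.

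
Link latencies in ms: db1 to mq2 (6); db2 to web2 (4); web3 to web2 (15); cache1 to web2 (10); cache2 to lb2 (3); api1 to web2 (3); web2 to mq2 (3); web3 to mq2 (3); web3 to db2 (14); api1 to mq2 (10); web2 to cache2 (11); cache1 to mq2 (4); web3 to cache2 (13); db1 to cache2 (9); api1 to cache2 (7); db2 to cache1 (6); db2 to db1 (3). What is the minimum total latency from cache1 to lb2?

20

Comparing a few candidate routes:
cache1 -> mq2 -> db1 -> cache2 -> lb2: 4 + 6 + 9 + 3 = 22
cache1 -> db2 -> web2 -> api1 -> cache2 -> lb2: 6 + 4 + 3 + 7 + 3 = 23
cache1 -> mq2 -> web2 -> cache2 -> lb2: 4 + 3 + 11 + 3 = 21
cache1 -> web2 -> api1 -> cache2 -> lb2: 10 + 3 + 7 + 3 = 23
cache1 -> db2 -> db1 -> cache2 -> lb2: 6 + 3 + 9 + 3 = 21
cache1 -> mq2 -> web2 -> api1 -> cache2 -> lb2: 4 + 3 + 3 + 7 + 3 = 20
The minimum is 20 ms.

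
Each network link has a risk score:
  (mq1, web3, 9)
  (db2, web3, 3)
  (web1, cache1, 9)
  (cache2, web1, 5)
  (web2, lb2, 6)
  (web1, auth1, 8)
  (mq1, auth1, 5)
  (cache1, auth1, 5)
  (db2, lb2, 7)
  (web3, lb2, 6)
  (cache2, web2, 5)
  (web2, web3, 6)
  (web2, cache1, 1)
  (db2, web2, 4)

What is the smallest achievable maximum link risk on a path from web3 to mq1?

Comparing a few candidate routes:
web3→lb2→db2→web2→cache1→auth1→mq1: max(6, 7, 4, 1, 5, 5) = 7
web3→web2→cache1→auth1→mq1: max(6, 1, 5, 5) = 6
web3→db2→lb2→web2→cache1→auth1→mq1: max(3, 7, 6, 1, 5, 5) = 7
web3→db2→web2→cache1→auth1→mq1: max(3, 4, 1, 5, 5) = 5
web3→lb2→web2→cache1→auth1→mq1: max(6, 6, 1, 5, 5) = 6
web3→db2→lb2→web2→cache2→web1→auth1→mq1: max(3, 7, 6, 5, 5, 8, 5) = 8
Smallest bottleneck: 5.

5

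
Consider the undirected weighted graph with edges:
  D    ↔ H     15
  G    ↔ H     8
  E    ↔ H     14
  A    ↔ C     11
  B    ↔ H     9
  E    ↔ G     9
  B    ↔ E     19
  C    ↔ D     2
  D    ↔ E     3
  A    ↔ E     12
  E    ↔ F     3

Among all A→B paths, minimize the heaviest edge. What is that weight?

11

Comparing a few candidate routes:
A - C - D - E - G - H - B: max(11, 2, 3, 9, 8, 9) = 11
A - E - H - B: max(12, 14, 9) = 14
A - E - G - H - B: max(12, 9, 8, 9) = 12
A - C - D - E - H - B: max(11, 2, 3, 14, 9) = 14
The minimum achievable maximum is 11.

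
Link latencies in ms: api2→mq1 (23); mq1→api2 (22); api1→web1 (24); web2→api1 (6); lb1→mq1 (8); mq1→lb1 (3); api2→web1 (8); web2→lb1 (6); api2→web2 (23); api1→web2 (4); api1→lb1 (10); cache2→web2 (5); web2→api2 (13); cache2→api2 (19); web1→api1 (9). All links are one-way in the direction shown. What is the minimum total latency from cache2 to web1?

26

A few of the cache2→web1 routes:
cache2-web2-api1-web1: 5 + 6 + 24 = 35
cache2-api2-web1: 19 + 8 = 27
cache2-web2-api2-web1: 5 + 13 + 8 = 26
The minimum is 26 ms.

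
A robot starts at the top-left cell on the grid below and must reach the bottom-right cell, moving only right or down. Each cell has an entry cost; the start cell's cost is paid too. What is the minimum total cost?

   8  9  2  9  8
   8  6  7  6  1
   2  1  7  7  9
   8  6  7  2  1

35

Take r0c0→r1c0→r2c0→r2c1→r3c1→r3c2→r3c3→r3c4 for a total of 8 + 8 + 2 + 1 + 6 + 7 + 2 + 1 = 35.
For comparison, the top-then-right route costs 47.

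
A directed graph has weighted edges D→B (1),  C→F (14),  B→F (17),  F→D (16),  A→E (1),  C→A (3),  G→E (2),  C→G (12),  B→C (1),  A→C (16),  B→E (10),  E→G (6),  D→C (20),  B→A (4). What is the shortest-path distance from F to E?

22

A few of the F→E routes:
F→D→B→C→A→E: 16 + 1 + 1 + 3 + 1 = 22
F→D→C→A→E: 16 + 20 + 3 + 1 = 40
F→D→B→C→G→E: 16 + 1 + 1 + 12 + 2 = 32
F→D→B→E: 16 + 1 + 10 = 27
F→D→B→A→E: 16 + 1 + 4 + 1 = 22
F→D→C→G→E: 16 + 20 + 12 + 2 = 50
Best route has total 22.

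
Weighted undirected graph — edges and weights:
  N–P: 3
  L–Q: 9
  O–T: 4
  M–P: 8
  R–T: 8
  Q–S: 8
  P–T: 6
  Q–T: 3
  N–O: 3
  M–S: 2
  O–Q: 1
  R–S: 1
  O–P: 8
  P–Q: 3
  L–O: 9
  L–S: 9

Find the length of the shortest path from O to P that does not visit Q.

Routes from O to P avoiding Q:
O→P: 8
O→T→P: 4 + 6 = 10
O→L→S→R→T→P: 9 + 9 + 1 + 8 + 6 = 33
O→L→S→M→P: 9 + 9 + 2 + 8 = 28
O→T→R→S→M→P: 4 + 8 + 1 + 2 + 8 = 23
O→N→P: 3 + 3 = 6
Best route has total 6.

6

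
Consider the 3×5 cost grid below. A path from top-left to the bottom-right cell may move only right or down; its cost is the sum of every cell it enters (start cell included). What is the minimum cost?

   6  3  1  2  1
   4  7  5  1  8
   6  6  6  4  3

Best path: [0,0] [0,1] [0,2] [0,3] [1,3] [2,3] [2,4]
Cost: 6 + 3 + 1 + 2 + 1 + 4 + 3 = 20
(Top row then right column would cost 24.)

20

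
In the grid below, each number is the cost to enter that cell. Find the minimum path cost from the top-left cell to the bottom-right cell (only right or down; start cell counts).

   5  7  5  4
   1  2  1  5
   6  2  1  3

Cheapest: (0,0)→(1,0)→(1,1)→(1,2)→(2,2)→(2,3)
  5 + 1 + 2 + 1 + 1 + 3 = 13
(Top row then right column would cost 29.)

13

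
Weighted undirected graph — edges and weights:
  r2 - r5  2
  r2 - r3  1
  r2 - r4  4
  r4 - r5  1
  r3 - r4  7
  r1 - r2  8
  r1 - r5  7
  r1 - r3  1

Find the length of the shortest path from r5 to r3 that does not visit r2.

8

Paths from r5 to r3 avoiding r2:
r5 -> r4 -> r3: 1 + 7 = 8
r5 -> r1 -> r3: 7 + 1 = 8
The minimum is 8.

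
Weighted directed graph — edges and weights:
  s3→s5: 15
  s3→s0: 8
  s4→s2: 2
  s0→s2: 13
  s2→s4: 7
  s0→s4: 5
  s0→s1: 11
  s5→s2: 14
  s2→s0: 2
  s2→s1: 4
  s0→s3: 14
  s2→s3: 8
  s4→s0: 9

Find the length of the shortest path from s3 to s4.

13

Routes from s3 to s4:
s3-s0-s4: 8 + 5 = 13
s3-s0-s2-s4: 8 + 13 + 7 = 28
s3-s5-s2-s4: 15 + 14 + 7 = 36
s3-s5-s2-s0-s4: 15 + 14 + 2 + 5 = 36
Best route has total 13.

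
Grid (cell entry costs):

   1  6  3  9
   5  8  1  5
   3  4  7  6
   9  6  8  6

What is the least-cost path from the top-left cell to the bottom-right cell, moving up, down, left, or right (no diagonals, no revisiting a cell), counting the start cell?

28

Take [0,0]→[0,1]→[0,2]→[1,2]→[1,3]→[2,3]→[3,3] for a total of 1 + 6 + 3 + 1 + 5 + 6 + 6 = 28.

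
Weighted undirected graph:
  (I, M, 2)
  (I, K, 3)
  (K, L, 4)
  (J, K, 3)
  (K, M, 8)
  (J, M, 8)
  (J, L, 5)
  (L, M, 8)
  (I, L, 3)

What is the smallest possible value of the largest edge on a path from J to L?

3

Comparing a few candidate routes:
J → K → L: max(3, 4) = 4
J → M → I → L: max(8, 2, 3) = 8
J → L: max(5) = 5
J → K → I → L: max(3, 3, 3) = 3
Best route has worst link 3.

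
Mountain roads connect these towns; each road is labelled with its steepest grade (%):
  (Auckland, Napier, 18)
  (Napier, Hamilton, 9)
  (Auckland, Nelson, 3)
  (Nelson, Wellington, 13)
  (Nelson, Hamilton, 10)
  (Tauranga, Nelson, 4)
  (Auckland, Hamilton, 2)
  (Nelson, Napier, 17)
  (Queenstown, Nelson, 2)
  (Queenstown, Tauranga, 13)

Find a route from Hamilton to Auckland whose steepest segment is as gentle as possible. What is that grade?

A few of the Hamilton→Auckland routes:
Hamilton→Auckland: max(2) = 2
Hamilton→Nelson→Auckland: max(10, 3) = 10
Hamilton→Napier→Nelson→Auckland: max(9, 17, 3) = 17
The minimum achievable maximum is 2%.

2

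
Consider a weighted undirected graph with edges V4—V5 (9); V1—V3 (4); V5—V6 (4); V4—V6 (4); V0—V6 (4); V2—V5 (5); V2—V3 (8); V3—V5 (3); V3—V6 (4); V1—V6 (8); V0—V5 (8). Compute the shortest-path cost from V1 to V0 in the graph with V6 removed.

Routes from V1 to V0 avoiding V6:
V1 - V3 - V2 - V5 - V0: 4 + 8 + 5 + 8 = 25
V1 - V3 - V5 - V0: 4 + 3 + 8 = 15
Best route has total 15.

15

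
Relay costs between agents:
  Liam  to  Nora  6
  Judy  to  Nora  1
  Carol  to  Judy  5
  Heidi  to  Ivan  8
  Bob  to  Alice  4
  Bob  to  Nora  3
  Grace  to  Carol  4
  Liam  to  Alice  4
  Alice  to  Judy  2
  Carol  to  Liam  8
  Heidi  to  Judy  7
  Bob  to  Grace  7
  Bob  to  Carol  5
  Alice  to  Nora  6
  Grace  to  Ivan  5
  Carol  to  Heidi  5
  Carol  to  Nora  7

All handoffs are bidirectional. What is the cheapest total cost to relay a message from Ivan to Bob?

Some routes from Ivan to Bob:
Ivan→Grace→Carol→Bob: 5 + 4 + 5 = 14
Ivan→Grace→Bob: 5 + 7 = 12
Ivan→Heidi→Carol→Bob: 8 + 5 + 5 = 18
Ivan→Heidi→Judy→Nora→Bob: 8 + 7 + 1 + 3 = 19
Ivan→Grace→Carol→Judy→Nora→Bob: 5 + 4 + 5 + 1 + 3 = 18
Shortest: 12.

12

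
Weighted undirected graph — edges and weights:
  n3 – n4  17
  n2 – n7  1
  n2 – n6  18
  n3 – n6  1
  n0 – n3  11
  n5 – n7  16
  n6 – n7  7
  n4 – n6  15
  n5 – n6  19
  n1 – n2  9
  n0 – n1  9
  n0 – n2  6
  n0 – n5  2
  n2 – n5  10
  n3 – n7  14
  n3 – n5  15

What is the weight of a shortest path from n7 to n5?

9

A few of the n7→n5 routes:
n7 → n2 → n5: 1 + 10 = 11
n7 → n5: 16
n7 → n2 → n0 → n5: 1 + 6 + 2 = 9
Best route has total 9.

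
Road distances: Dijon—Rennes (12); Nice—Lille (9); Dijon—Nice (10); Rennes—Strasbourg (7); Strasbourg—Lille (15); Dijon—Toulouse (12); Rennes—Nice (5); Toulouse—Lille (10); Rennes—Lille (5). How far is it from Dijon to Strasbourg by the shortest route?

Comparing a few candidate routes:
Dijon-Nice-Lille-Strasbourg: 10 + 9 + 15 = 34
Dijon-Rennes-Strasbourg: 12 + 7 = 19
Dijon-Rennes-Lille-Strasbourg: 12 + 5 + 15 = 32
Dijon-Nice-Lille-Rennes-Strasbourg: 10 + 9 + 5 + 7 = 31
Dijon-Nice-Rennes-Strasbourg: 10 + 5 + 7 = 22
Best route has total 19.

19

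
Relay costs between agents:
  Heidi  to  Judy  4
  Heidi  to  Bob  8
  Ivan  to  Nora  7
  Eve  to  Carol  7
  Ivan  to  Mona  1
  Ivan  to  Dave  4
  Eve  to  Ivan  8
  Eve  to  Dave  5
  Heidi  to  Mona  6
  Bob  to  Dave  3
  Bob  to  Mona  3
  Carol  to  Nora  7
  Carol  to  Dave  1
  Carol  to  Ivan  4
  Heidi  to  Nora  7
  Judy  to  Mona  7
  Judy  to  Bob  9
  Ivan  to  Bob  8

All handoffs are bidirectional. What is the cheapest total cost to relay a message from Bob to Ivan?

Comparing a few candidate routes:
Bob-Mona-Ivan: 3 + 1 = 4
Bob-Dave-Ivan: 3 + 4 = 7
Bob-Dave-Carol-Ivan: 3 + 1 + 4 = 8
The minimum is 4.

4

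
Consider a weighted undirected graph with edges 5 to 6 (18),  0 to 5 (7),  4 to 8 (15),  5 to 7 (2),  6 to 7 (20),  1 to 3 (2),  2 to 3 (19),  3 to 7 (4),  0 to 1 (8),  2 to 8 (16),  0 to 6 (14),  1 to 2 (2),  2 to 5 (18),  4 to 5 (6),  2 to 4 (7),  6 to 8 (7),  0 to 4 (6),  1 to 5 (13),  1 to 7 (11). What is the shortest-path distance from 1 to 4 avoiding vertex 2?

A few of the 1→4 routes:
1 → 0 → 4: 8 + 6 = 14
1 → 5 → 4: 13 + 6 = 19
1 → 7 → 5 → 4: 11 + 2 + 6 = 19
1 → 3 → 7 → 5 → 4: 2 + 4 + 2 + 6 = 14
Best route has total 14.

14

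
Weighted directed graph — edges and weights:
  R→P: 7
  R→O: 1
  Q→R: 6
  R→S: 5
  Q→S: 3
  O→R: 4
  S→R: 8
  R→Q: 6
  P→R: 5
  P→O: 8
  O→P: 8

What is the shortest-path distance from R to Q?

Paths from R to Q:
R -> Q: 6
Shortest: 6.

6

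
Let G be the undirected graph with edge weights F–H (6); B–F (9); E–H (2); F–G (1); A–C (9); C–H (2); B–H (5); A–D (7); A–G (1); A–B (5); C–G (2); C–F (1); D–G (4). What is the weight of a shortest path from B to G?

Comparing a few candidate routes:
B → H → C → G: 5 + 2 + 2 = 9
B → A → G: 5 + 1 = 6
B → H → C → F → G: 5 + 2 + 1 + 1 = 9
The minimum is 6.

6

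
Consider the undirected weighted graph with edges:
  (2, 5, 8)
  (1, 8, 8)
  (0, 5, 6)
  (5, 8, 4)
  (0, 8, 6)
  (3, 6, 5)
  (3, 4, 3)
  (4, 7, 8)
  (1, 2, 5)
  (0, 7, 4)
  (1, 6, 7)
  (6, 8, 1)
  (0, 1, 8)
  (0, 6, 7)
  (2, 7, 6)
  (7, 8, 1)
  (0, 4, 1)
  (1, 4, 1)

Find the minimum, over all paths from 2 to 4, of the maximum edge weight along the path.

5

Some routes from 2 to 4:
2→7→0→5→8→6→3→4: max(6, 4, 6, 4, 1, 5, 3) = 6
2→1→4: max(5, 1) = 5
2→7→0→8→6→3→4: max(6, 4, 6, 1, 5, 3) = 6
Smallest bottleneck: 5.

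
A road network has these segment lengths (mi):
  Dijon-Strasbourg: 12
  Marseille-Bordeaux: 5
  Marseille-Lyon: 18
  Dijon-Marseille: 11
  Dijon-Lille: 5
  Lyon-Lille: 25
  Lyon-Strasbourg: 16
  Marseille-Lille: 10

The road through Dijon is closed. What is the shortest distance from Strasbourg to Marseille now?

34

Paths from Strasbourg to Marseille avoiding Dijon:
Strasbourg -> Lyon -> Lille -> Marseille: 16 + 25 + 10 = 51
Strasbourg -> Lyon -> Marseille: 16 + 18 = 34
The minimum is 34 mi.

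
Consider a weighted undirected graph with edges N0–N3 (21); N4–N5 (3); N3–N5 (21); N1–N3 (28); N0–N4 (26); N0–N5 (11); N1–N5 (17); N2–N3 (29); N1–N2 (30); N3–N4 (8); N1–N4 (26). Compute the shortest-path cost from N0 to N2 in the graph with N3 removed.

Candidate routes:
N0 → N5 → N4 → N1 → N2: 11 + 3 + 26 + 30 = 70
N0 → N4 → N5 → N1 → N2: 26 + 3 + 17 + 30 = 76
N0 → N5 → N1 → N2: 11 + 17 + 30 = 58
N0 → N4 → N1 → N2: 26 + 26 + 30 = 82
Shortest: 58.

58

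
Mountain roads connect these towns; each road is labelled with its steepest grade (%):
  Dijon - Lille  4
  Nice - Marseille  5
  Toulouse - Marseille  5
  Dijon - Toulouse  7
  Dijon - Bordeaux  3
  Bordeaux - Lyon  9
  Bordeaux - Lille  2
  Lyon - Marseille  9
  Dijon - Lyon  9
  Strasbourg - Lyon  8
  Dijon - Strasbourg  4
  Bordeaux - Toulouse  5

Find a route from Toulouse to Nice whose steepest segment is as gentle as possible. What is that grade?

A few of the Toulouse→Nice routes:
Toulouse-Marseille-Nice: max(5, 5) = 5
Toulouse-Bordeaux-Lille-Dijon-Strasbourg-Lyon-Marseille-Nice: max(5, 2, 4, 4, 8, 9, 5) = 9
Toulouse-Bordeaux-Lille-Dijon-Lyon-Marseille-Nice: max(5, 2, 4, 9, 9, 5) = 9
Best route has worst link 5%.

5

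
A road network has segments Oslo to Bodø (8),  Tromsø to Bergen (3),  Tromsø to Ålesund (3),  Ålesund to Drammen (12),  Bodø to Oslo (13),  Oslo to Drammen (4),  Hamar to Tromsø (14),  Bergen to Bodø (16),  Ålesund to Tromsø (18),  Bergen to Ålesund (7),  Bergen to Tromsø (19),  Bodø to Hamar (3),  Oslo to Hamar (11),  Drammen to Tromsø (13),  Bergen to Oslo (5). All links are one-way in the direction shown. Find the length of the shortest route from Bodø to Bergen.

20

Paths from Bodø to Bergen:
Bodø - Hamar - Tromsø - Bergen: 3 + 14 + 3 = 20
Bodø - Oslo - Drammen - Tromsø - Bergen: 13 + 4 + 13 + 3 = 33
Bodø - Oslo - Hamar - Tromsø - Bergen: 13 + 11 + 14 + 3 = 41
Best route has total 20 mi.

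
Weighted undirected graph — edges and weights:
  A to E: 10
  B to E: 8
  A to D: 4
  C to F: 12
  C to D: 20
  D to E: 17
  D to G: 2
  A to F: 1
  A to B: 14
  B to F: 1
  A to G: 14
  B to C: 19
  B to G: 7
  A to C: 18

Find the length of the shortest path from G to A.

Checking several routes:
G → B → F → A: 7 + 1 + 1 = 9
G → B → E → A: 7 + 8 + 10 = 25
G → D → A: 2 + 4 = 6
G → A: 14
G → B → A: 7 + 14 = 21
Shortest: 6.

6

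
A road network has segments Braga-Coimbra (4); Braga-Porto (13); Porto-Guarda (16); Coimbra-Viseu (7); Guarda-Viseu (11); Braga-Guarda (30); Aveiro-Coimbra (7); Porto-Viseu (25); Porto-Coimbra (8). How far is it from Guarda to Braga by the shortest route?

A few of the Guarda→Braga routes:
Guarda - Porto - Braga: 16 + 13 = 29
Guarda - Viseu - Coimbra - Porto - Braga: 11 + 7 + 8 + 13 = 39
Guarda - Viseu - Coimbra - Braga: 11 + 7 + 4 = 22
Guarda - Porto - Coimbra - Braga: 16 + 8 + 4 = 28
Guarda - Braga: 30
The minimum is 22.

22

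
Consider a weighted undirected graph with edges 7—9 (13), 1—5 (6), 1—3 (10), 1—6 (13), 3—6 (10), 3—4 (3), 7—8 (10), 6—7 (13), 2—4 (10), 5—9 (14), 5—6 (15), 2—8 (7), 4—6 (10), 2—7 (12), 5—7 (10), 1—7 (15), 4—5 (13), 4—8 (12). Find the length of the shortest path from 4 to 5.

A few of the 4→5 routes:
4-6-5: 10 + 15 = 25
4-5: 13
4-3-1-5: 3 + 10 + 6 = 19
Best route has total 13.

13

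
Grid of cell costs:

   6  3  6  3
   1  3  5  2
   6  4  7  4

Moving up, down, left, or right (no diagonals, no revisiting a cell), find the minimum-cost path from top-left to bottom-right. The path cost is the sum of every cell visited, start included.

21

Path r0c0 → r1c0 → r1c1 → r1c2 → r1c3 → r2c3: 6 + 1 + 3 + 5 + 2 + 4 = 21.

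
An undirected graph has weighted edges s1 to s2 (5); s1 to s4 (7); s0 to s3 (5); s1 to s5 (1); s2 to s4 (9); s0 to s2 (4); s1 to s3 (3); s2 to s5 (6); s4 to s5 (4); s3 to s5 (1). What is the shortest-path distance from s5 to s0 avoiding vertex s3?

10

Comparing a few candidate routes:
s5 → s2 → s0: 6 + 4 = 10
s5 → s1 → s2 → s0: 1 + 5 + 4 = 10
s5 → s4 → s2 → s0: 4 + 9 + 4 = 17
s5 → s4 → s1 → s2 → s0: 4 + 7 + 5 + 4 = 20
Shortest: 10.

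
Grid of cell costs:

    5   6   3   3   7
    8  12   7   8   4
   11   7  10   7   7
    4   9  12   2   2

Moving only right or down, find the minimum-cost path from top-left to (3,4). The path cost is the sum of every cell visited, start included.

36

Cheapest: r0c0 → r0c1 → r0c2 → r0c3 → r1c3 → r2c3 → r3c3 → r3c4
  5 + 6 + 3 + 3 + 8 + 7 + 2 + 2 = 36
(Top row then right column would cost 37.)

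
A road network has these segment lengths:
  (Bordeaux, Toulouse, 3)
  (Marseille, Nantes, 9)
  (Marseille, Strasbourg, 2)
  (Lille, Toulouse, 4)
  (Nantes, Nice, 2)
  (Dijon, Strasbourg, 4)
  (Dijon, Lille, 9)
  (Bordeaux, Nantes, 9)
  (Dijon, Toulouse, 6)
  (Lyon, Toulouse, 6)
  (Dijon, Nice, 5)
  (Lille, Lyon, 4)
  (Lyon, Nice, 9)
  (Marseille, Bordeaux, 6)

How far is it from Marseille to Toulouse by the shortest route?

A few of the Marseille→Toulouse routes:
Marseille-Strasbourg-Dijon-Toulouse: 2 + 4 + 6 = 12
Marseille-Strasbourg-Dijon-Lille-Toulouse: 2 + 4 + 9 + 4 = 19
Marseille-Bordeaux-Toulouse: 6 + 3 = 9
Marseille-Nantes-Bordeaux-Toulouse: 9 + 9 + 3 = 21
Best route has total 9.

9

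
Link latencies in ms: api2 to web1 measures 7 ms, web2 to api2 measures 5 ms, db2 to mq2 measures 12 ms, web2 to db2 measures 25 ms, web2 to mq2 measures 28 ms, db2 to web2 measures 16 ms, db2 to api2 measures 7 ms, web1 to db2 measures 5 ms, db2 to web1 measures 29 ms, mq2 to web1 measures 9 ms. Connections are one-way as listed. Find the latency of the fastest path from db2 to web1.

Comparing a few candidate routes:
db2 -> mq2 -> web1: 12 + 9 = 21
db2 -> api2 -> web1: 7 + 7 = 14
db2 -> web2 -> api2 -> web1: 16 + 5 + 7 = 28
Shortest: 14 ms.

14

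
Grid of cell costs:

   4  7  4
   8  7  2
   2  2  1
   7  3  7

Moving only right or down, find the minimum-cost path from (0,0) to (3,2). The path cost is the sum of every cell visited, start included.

24

One optimal route is r0c0→r1c0→r2c0→r2c1→r2c2→r3c2.
Its cost is 4 + 8 + 2 + 2 + 1 + 7 = 24.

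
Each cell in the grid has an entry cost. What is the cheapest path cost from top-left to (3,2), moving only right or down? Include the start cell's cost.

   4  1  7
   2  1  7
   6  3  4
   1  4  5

18

Best path: [0,0] → [0,1] → [1,1] → [2,1] → [2,2] → [3,2]
Cost: 4 + 1 + 1 + 3 + 4 + 5 = 18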